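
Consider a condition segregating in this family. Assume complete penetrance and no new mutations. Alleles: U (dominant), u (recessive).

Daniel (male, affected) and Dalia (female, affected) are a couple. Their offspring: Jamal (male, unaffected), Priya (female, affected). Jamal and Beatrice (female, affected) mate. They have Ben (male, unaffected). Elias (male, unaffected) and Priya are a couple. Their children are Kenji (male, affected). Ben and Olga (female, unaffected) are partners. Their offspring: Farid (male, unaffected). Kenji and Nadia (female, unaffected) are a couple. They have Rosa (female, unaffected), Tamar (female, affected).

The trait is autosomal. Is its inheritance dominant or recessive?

dominant

Daniel and Dalia are both affected yet have an unaffected child Jamal. Under a recessive model two affected parents are homozygous and every child would be affected, so the trait cannot be recessive.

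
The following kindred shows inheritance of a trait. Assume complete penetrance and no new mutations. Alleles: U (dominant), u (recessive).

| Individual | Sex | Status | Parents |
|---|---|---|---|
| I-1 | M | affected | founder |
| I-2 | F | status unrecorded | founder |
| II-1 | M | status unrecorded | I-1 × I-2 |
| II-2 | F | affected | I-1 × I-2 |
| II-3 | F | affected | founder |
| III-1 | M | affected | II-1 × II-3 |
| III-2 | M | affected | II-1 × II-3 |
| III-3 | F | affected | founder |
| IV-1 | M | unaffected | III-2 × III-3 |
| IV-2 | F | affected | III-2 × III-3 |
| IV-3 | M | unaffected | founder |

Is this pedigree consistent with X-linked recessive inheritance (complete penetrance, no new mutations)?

No

Under X-linked recessive, IV-1 (unaffected, male) cannot arise from III-2 (affected) × III-3 (affected).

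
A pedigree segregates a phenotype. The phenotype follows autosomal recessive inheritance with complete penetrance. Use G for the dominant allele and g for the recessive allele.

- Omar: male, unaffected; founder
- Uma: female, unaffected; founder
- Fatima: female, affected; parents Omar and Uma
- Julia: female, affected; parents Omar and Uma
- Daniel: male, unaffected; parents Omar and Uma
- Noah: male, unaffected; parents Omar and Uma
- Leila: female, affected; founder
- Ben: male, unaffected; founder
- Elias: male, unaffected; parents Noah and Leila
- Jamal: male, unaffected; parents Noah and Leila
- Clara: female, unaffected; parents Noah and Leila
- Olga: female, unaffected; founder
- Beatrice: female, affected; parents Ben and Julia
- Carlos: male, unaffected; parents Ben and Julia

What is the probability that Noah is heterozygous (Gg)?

1/5

Omar is unaffected so carries G and passed g to Fatima (gg), so Omar is Gg.
Uma is unaffected so carries G and passed g to Fatima (gg), so Uma is Gg.
Their cross gives offspring ratios 1/4 GG : 1/2 Gg : 1/4 gg. Conditioning on Noah being unaffected, P(Gg) = 1/2 / 3/4 = 2/3 before taking Noah's own offspring into account.
Leila is affected, so Leila is gg.
Now use Noah's offspring. Probability of each recorded status — unaffected son Elias: 1/2 if Noah is Gg, 1 if GG; unaffected son Jamal: 1/2 if Noah is Gg, 1 if GG; unaffected daughter Clara: 1/2 if Noah is Gg, 1 if GG.
Bayes: P(Gg) = 2/3·1/8 / (2/3·1/8 + 1/3·1) = 1/5.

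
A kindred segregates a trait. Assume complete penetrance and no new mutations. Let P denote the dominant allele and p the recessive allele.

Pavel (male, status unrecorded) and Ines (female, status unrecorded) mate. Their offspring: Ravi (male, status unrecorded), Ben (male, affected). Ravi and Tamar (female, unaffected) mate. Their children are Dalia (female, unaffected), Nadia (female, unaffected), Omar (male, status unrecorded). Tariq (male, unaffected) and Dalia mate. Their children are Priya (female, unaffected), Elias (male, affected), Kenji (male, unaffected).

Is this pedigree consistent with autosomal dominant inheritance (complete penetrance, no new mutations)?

No

Under autosomal dominant, Elias (affected, male) cannot arise from Tariq (unaffected) × Dalia (unaffected).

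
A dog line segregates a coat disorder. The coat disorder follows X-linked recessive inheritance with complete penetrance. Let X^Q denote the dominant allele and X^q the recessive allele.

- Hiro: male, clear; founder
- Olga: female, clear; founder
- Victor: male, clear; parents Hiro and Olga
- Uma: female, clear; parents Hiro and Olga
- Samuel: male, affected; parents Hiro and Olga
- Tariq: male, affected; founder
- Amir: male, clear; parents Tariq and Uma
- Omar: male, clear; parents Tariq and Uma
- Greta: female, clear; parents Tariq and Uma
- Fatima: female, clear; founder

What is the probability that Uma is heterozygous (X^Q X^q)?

Hiro is clear, so Hiro is X^Q Y.
Olga is clear so carries Q and passed q to Samuel (X^q Y), so Olga is X^Q X^q.
Their cross gives offspring ratios 1/2 X^Q X^Q : 1/2 X^Q X^q. Conditioning on Uma being clear, P(X^Q X^q) = 1/2 / 1 = 1/2 before taking Uma's own offspring into account.
Tariq is affected, so Tariq is X^q Y.
Now use Uma's offspring. Probability of each recorded status — clear son Amir: 1/2 if Uma is X^Q X^q, 1 if X^Q X^Q; clear son Omar: 1/2 if Uma is X^Q X^q, 1 if X^Q X^Q; clear daughter Greta: 1/2 if Uma is X^Q X^q, 1 if X^Q X^Q.
Bayes: P(X^Q X^q) = 1/2·1/8 / (1/2·1/8 + 1/2·1) = 1/9.

1/9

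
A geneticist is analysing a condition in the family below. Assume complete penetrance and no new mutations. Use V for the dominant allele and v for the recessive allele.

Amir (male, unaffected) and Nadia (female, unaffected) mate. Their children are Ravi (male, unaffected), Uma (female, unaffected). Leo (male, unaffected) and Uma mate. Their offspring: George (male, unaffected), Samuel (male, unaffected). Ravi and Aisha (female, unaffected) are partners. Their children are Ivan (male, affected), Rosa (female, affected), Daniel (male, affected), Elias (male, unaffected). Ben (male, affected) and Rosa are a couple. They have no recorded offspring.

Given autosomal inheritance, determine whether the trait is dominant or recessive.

Ravi and Aisha are both unaffected yet have an affected child Ivan. Under dominance, an affected child requires at least one affected parent, so the trait cannot be dominant.

recessive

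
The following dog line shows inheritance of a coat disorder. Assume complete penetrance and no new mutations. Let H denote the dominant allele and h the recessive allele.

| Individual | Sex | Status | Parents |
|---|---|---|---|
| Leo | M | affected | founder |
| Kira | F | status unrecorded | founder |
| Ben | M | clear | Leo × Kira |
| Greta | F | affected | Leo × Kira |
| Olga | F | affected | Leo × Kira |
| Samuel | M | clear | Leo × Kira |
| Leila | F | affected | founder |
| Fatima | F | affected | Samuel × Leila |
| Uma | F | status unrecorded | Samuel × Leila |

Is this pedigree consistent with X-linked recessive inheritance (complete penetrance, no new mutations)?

Under X-linked recessive, Fatima (affected, female) cannot arise from Samuel (clear) × Leila (affected).

No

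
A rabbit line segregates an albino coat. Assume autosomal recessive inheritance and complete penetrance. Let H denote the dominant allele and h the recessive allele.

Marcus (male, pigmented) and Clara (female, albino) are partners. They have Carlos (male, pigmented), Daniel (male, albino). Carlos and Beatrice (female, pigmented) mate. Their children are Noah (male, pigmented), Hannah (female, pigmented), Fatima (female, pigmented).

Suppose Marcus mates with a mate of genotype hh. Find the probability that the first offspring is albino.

1/2

Marcus is pigmented so carries H and passed h to Daniel (hh), so Marcus is Hh.
The cross gives 1/2 Hh : 1/2 hh, so P(offspring is albino) = 1/2.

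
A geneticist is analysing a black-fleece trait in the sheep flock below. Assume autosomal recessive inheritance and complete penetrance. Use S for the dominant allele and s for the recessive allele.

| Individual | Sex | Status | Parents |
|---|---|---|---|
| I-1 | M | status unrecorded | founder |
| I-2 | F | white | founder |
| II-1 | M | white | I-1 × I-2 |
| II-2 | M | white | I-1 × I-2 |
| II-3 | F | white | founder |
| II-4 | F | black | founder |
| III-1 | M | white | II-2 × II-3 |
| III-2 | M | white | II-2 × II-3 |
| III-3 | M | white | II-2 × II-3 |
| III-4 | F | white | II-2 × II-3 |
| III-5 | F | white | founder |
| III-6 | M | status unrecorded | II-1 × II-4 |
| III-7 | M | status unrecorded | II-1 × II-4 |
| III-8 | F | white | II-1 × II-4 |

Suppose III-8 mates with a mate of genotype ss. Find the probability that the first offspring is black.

1/2

III-8 is white so carries S and received s from II-4 (ss), so III-8 is Ss.
The cross gives 1/2 Ss : 1/2 ss, so P(offspring is black) = 1/2.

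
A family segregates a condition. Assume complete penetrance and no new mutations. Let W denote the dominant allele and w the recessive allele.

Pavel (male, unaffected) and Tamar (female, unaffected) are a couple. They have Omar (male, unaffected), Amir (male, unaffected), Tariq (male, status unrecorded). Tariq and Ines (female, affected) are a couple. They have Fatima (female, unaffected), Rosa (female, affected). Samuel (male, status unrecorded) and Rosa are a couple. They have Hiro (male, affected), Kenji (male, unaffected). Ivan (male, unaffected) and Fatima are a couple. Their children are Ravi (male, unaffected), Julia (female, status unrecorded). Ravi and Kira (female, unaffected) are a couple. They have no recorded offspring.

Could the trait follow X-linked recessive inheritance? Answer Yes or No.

Under X-linked recessive, Kenji (unaffected, male) cannot arise from Samuel (unrecorded) × Rosa (affected).

No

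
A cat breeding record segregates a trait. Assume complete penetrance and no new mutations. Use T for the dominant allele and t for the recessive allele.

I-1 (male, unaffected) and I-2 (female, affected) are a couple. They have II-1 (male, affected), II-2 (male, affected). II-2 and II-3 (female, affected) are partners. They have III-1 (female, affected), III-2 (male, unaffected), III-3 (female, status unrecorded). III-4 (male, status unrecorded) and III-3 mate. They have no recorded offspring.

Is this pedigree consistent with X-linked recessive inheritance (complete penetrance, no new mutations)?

No

Under X-linked recessive, III-2 (unaffected, male) cannot arise from II-2 (affected) × II-3 (affected).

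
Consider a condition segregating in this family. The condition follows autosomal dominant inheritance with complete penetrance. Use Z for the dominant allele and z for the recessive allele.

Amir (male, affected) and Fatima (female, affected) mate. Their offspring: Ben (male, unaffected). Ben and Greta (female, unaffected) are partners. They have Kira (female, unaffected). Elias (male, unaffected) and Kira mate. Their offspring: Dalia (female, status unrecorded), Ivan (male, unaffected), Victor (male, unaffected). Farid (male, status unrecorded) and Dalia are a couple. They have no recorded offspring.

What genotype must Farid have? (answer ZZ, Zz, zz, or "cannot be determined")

cannot be determined

Farid's phenotype is unrecorded, and no parent or child forces a single allele at both positions; consistent genotype assignments exist with Farid as ZZ or Zz or zz.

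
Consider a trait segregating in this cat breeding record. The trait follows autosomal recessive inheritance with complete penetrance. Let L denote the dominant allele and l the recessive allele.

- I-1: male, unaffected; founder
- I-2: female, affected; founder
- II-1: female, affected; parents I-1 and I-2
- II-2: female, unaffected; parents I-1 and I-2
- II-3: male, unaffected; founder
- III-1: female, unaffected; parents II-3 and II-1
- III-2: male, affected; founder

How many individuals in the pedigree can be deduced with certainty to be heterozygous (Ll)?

Obligate heterozygotes: I-1 is unaffected so carries L and passed l to II-1 (ll), so I-1 is Ll; II-2 is unaffected so carries L and received l from I-2 (ll), so II-2 is Ll; III-1 is unaffected so carries L and received l from II-1 (ll), so III-1 is Ll.
Every other individual is either homozygous by phenotype or has at least one consistent homozygous assignment, so the count is 3.

3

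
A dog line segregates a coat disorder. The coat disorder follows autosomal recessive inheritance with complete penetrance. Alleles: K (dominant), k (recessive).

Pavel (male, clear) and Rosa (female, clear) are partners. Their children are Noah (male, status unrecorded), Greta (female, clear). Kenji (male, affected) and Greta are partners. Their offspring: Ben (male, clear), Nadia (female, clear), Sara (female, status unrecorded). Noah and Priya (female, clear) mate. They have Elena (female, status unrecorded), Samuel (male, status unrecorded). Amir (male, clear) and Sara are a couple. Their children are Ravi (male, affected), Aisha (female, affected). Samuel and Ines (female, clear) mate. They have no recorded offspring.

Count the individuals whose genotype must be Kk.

3

Obligate heterozygotes: Ben is clear so carries K and received k from Kenji (kk), so Ben is Kk; Nadia is clear so carries K and received k from Kenji (kk), so Nadia is Kk; Amir is clear so carries K and passed k to Ravi (kk), so Amir is Kk.
Every other individual is either homozygous by phenotype or has at least one consistent homozygous assignment, so the count is 3.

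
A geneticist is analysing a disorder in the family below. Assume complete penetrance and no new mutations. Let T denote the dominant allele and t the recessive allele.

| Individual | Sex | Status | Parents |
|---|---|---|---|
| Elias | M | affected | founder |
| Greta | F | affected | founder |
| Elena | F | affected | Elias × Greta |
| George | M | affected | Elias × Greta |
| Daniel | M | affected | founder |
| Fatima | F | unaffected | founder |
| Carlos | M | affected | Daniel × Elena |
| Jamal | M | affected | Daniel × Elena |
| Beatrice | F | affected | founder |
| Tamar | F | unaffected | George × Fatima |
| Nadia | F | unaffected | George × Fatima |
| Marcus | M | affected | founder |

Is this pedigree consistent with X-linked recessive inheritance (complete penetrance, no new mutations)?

A consistent assignment under X-linked recessive exists: Elias X^t Y, Greta X^t X^t, Elena X^t X^t, George X^t Y, Daniel X^t Y, Fatima X^T X^T, Carlos X^t Y, Jamal X^t Y, Beatrice X^t X^t, Tamar X^T X^t, Nadia X^T X^t, Marcus X^t Y.
In this assignment every recorded phenotype matches its genotype and every non-founder's genotype is obtainable from its parents' genotypes, so the pedigree is consistent.

Yes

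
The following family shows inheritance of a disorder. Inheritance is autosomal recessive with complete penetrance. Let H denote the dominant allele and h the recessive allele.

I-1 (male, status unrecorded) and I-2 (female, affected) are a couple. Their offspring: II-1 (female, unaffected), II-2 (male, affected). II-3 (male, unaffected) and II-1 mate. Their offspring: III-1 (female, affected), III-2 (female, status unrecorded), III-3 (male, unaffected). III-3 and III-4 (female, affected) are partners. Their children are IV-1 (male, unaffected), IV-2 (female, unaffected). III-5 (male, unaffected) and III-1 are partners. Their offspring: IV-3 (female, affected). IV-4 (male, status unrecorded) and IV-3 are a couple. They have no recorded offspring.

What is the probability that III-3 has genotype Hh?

II-3 is unaffected so carries H and passed h to III-1 (hh), so II-3 is Hh.
II-1 is unaffected so carries H and received h from I-2 (hh), so II-1 is Hh.
Their cross gives offspring ratios 1/4 HH : 1/2 Hh : 1/4 hh. Conditioning on III-3 being unaffected, P(Hh) = 1/2 / 3/4 = 2/3 before taking III-3's own offspring into account.
III-4 is affected, so III-4 is hh.
Now use III-3's offspring. Probability of each recorded status — unaffected son IV-1: 1/2 if III-3 is Hh, 1 if HH; unaffected daughter IV-2: 1/2 if III-3 is Hh, 1 if HH.
Bayes: P(Hh) = 2/3·1/4 / (2/3·1/4 + 1/3·1) = 1/3.

1/3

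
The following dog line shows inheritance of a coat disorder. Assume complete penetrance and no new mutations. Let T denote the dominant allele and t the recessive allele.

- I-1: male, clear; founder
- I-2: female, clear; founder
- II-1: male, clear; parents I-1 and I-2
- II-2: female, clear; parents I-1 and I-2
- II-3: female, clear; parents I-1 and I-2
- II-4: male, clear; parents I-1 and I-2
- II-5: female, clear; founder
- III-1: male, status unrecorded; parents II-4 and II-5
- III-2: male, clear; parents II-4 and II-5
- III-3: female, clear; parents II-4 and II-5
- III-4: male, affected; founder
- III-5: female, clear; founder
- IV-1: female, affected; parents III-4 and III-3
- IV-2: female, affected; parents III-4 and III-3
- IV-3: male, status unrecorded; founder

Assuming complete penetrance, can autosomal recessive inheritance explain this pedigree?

Yes

A consistent assignment under autosomal recessive exists: I-1 TT, I-2 TT, II-1 TT, II-2 TT, II-3 TT, II-4 TT, II-5 Tt, III-1 TT, III-2 TT, III-3 Tt, III-4 tt, III-5 TT, IV-1 tt, IV-2 tt, IV-3 TT.
In this assignment every recorded phenotype matches its genotype and every non-founder's genotype is obtainable from its parents' genotypes, so the pedigree is consistent.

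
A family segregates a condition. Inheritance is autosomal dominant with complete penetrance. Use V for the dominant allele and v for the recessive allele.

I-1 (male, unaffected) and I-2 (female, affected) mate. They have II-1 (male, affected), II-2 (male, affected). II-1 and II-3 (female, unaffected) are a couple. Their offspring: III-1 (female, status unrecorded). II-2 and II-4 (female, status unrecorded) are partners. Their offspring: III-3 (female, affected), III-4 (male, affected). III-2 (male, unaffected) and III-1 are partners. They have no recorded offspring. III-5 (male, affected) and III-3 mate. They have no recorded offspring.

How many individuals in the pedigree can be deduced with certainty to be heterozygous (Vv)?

Obligate heterozygotes: II-1 is affected so carries V and received v from I-1 (vv), so II-1 is Vv; II-2 is affected so carries V and received v from I-1 (vv), so II-2 is Vv.
Every other individual is either homozygous by phenotype or has at least one consistent homozygous assignment, so the count is 2.

2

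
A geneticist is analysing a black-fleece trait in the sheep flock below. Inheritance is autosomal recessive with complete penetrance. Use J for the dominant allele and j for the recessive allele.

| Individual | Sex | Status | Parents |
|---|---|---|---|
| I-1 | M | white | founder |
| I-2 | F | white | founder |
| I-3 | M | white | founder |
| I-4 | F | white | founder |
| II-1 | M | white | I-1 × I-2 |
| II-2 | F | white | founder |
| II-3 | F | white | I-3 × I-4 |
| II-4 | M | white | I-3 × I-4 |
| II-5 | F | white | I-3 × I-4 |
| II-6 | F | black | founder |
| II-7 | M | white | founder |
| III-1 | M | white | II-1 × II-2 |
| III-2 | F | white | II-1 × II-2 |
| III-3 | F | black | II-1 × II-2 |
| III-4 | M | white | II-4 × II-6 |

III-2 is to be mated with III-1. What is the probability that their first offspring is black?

II-1 is white so carries J and passed j to III-3 (jj), so II-1 is Jj.
II-2 is white so carries J and passed j to III-3 (jj), so II-2 is Jj.
III-2 is a white offspring of II-1 (Jj) × II-2 (Jj), whose cross gives 1/4 JJ : 1/2 Jj : 1/4 jj; conditioning on being white, III-2 is JJ with probability 1/3, Jj with probability 2/3.
III-1 is a white offspring of II-1 (Jj) × II-2 (Jj), whose cross gives 1/4 JJ : 1/2 Jj : 1/4 jj; conditioning on being white, III-1 is JJ with probability 1/3, Jj with probability 2/3.
Summing over parental genotype combinations, P(offspring is black) = 4/9·1/4 = 1/9.

1/9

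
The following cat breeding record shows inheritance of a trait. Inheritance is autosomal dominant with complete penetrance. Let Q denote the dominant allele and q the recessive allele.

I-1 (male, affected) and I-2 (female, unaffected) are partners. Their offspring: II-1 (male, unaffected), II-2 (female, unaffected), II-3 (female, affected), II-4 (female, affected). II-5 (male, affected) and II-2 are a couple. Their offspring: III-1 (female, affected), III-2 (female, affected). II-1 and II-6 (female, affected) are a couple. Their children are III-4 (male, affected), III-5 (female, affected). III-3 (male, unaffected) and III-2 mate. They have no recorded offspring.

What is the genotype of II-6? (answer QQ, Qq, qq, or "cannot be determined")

cannot be determined

II-6's phenotype allows QQ or Qq, and no parent or child forces a single allele at both positions; consistent genotype assignments exist with II-6 as QQ or Qq.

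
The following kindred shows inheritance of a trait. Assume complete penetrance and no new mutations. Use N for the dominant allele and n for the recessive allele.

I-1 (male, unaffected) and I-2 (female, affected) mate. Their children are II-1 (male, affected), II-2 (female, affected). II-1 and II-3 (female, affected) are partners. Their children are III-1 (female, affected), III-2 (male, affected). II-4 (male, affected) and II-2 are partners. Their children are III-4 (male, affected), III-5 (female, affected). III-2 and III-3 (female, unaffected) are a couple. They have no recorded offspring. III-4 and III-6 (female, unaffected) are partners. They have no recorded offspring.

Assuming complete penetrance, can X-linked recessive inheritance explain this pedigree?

Under X-linked recessive, II-2 (affected, female) cannot arise from I-1 (unaffected) × I-2 (affected).

No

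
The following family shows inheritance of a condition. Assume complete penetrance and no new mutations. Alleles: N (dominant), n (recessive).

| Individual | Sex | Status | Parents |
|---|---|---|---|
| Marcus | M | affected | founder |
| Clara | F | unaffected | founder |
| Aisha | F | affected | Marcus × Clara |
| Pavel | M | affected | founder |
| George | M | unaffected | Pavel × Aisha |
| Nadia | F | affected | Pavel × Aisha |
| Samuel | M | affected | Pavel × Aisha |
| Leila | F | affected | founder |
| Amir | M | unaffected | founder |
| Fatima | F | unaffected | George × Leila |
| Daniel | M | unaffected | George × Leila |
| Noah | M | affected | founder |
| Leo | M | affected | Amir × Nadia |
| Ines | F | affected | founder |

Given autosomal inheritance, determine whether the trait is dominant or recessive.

Pavel and Aisha are both affected yet have an unaffected child George. Under a recessive model two affected parents are homozygous and every child would be affected, so the trait cannot be recessive.

dominant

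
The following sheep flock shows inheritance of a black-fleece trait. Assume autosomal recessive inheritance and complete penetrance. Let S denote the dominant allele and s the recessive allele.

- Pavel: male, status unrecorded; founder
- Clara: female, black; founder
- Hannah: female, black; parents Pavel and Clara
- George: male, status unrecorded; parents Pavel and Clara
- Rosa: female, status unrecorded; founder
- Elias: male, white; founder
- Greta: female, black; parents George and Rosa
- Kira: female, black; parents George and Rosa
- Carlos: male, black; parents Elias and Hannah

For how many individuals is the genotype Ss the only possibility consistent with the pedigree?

Obligate heterozygotes: Elias is white so carries S and passed s to Carlos (ss), so Elias is Ss.
Every other individual is either homozygous by phenotype or has at least one consistent homozygous assignment, so the count is 1.

1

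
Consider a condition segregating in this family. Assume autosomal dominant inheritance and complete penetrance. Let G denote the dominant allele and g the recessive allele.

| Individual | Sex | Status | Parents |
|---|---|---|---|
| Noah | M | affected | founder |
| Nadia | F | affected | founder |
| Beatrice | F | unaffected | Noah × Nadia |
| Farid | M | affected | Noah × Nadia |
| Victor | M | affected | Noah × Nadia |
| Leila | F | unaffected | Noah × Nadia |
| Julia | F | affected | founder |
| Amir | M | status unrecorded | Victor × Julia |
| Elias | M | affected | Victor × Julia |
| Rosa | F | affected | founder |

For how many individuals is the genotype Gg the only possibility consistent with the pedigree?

2

Obligate heterozygotes: Noah is affected so carries G and passed g to Beatrice (gg), so Noah is Gg; Nadia is affected so carries G and passed g to Beatrice (gg), so Nadia is Gg.
Every other individual is either homozygous by phenotype or has at least one consistent homozygous assignment, so the count is 2.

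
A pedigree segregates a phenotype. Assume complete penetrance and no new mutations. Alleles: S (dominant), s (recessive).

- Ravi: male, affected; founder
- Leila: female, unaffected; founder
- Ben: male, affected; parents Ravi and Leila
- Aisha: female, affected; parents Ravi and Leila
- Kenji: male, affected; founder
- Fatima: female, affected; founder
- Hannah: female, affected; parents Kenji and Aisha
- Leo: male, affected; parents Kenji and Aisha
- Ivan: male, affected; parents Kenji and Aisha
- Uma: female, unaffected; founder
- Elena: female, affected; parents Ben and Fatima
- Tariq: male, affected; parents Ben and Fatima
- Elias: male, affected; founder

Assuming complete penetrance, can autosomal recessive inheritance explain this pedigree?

A consistent assignment under autosomal recessive exists: Ravi ss, Leila Ss, Ben ss, Aisha ss, Kenji ss, Fatima ss, Hannah ss, Leo ss, Ivan ss, Uma SS, Elena ss, Tariq ss, Elias ss.
In this assignment every recorded phenotype matches its genotype and every non-founder's genotype is obtainable from its parents' genotypes, so the pedigree is consistent.

Yes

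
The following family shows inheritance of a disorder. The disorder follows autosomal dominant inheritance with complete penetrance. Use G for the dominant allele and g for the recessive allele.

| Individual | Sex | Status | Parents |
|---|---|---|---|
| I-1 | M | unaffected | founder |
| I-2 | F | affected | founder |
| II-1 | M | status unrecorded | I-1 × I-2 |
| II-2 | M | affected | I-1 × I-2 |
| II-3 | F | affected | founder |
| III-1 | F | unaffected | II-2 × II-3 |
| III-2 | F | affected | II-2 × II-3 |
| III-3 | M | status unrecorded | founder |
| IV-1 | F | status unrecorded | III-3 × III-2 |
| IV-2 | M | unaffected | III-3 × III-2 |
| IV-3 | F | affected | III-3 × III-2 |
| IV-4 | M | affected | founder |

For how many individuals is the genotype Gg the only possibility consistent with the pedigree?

3

Obligate heterozygotes: II-2 is affected so carries G and received g from I-1 (gg), so II-2 is Gg; II-3 is affected so carries G and passed g to III-1 (gg), so II-3 is Gg; III-2 is affected so carries G and passed g to IV-2 (gg), so III-2 is Gg.
Every other individual is either homozygous by phenotype or has at least one consistent homozygous assignment, so the count is 3.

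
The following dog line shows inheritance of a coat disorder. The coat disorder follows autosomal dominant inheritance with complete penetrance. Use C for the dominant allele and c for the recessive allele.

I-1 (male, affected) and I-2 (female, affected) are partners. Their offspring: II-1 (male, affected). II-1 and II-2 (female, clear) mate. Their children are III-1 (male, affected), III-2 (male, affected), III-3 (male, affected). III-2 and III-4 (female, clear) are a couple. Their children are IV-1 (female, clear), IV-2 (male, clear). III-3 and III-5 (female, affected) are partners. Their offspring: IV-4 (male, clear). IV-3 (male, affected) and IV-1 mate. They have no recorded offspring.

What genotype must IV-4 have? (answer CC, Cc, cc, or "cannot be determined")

IV-4 is clear, so IV-4 is cc.

cc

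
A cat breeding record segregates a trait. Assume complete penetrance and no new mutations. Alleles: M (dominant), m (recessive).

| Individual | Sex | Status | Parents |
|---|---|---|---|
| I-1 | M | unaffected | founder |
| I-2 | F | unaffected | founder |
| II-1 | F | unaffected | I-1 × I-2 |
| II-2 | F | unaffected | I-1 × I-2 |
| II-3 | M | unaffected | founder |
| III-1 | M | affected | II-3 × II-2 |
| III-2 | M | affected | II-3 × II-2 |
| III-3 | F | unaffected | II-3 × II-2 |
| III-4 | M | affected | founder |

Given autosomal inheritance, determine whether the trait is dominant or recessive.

recessive

II-3 and II-2 are both unaffected yet have an affected child III-1. Under dominance, an affected child requires at least one affected parent, so the trait cannot be dominant.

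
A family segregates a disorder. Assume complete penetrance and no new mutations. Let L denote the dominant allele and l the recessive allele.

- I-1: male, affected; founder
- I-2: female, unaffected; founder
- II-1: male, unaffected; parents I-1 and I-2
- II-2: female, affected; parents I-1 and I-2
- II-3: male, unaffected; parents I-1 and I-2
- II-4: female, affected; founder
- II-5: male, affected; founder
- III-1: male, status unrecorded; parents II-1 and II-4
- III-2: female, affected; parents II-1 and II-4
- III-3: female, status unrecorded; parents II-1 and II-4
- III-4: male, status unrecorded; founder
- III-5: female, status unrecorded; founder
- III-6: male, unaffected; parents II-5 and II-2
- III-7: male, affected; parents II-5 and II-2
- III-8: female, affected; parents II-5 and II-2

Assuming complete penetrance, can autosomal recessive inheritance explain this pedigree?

Under autosomal recessive, III-6 (unaffected, male) cannot arise from II-5 (affected) × II-2 (affected).

No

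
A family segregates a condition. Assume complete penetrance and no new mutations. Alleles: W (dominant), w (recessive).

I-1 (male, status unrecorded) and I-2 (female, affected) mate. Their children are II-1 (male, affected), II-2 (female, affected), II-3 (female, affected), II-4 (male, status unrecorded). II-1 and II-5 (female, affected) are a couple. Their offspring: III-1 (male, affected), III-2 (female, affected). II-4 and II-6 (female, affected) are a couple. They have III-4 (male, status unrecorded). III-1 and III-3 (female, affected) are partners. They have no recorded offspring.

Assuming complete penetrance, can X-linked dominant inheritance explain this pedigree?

A consistent assignment under X-linked dominant exists: I-1 X^W Y, I-2 X^W X^W, II-1 X^W Y, II-2 X^W X^W, II-3 X^W X^W, II-4 X^W Y, II-5 X^W X^W, II-6 X^W X^W, III-1 X^W Y, III-2 X^W X^W, III-3 X^W X^W, III-4 X^W Y.
In this assignment every recorded phenotype matches its genotype and every non-founder's genotype is obtainable from its parents' genotypes, so the pedigree is consistent.

Yes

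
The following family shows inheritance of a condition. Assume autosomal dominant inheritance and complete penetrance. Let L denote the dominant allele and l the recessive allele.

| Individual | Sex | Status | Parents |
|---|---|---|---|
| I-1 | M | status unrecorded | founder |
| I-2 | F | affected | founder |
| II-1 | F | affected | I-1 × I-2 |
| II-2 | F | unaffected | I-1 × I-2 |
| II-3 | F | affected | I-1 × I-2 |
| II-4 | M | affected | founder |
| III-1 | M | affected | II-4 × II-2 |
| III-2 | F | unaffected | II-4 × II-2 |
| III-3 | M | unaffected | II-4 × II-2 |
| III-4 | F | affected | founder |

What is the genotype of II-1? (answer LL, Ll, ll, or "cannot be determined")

II-1's phenotype allows LL or Ll, and no parent or child forces a single allele at both positions; consistent genotype assignments exist with II-1 as LL or Ll.

cannot be determined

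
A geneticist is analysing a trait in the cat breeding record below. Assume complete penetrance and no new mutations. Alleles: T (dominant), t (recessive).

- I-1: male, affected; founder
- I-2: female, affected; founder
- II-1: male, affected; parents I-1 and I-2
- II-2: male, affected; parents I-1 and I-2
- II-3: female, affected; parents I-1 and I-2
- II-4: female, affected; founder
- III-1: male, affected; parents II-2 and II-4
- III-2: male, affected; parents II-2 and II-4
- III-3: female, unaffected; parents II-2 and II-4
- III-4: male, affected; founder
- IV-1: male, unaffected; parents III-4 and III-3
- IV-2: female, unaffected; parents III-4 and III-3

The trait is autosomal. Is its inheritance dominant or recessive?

II-2 and II-4 are both affected yet have an unaffected child III-3. Under a recessive model two affected parents are homozygous and every child would be affected, so the trait cannot be recessive.

dominant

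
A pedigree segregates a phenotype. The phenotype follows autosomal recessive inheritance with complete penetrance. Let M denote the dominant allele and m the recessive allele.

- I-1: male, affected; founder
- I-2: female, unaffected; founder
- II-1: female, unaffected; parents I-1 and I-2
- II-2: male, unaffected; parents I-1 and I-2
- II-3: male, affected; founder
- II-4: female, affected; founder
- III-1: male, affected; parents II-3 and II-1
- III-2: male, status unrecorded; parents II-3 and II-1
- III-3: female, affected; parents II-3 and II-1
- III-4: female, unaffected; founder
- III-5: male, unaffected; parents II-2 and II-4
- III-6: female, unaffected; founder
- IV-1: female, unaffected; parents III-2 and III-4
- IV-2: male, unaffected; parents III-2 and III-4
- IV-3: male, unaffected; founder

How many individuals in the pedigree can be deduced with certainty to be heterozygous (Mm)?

Obligate heterozygotes: II-1 is unaffected so carries M and received m from I-1 (mm), so II-1 is Mm; II-2 is unaffected so carries M and received m from I-1 (mm), so II-2 is Mm; III-5 is unaffected so carries M and received m from II-4 (mm), so III-5 is Mm.
Every other individual is either homozygous by phenotype or has at least one consistent homozygous assignment, so the count is 3.

3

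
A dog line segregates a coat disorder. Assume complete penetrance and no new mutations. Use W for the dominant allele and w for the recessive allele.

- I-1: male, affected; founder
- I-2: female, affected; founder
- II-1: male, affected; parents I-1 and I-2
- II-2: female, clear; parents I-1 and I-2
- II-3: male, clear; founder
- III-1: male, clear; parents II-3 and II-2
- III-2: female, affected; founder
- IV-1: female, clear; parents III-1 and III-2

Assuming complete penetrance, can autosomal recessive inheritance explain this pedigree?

Under autosomal recessive, II-2 (clear, female) cannot arise from I-1 (affected) × I-2 (affected).

No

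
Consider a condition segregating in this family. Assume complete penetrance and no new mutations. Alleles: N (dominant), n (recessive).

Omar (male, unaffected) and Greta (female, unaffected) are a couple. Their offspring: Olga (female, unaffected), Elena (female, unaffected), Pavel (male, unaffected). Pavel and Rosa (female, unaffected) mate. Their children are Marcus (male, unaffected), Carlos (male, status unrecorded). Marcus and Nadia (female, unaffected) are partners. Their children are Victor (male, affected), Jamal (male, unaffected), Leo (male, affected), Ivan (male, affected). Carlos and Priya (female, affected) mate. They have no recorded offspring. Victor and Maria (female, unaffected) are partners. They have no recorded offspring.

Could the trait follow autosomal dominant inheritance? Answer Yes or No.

No

Under autosomal dominant, Victor (affected, male) cannot arise from Marcus (unaffected) × Nadia (unaffected).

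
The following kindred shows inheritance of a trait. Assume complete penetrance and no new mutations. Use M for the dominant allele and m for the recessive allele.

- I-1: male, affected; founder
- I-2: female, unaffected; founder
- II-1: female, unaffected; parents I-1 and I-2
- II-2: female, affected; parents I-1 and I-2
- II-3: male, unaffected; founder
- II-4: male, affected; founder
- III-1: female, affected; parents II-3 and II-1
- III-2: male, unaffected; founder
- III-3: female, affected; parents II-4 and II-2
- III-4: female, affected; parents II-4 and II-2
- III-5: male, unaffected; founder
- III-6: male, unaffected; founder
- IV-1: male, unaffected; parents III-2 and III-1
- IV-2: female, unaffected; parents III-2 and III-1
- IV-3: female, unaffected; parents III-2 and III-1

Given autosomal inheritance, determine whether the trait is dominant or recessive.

recessive

II-3 and II-1 are both unaffected yet have an affected child III-1. Under dominance, an affected child requires at least one affected parent, so the trait cannot be dominant.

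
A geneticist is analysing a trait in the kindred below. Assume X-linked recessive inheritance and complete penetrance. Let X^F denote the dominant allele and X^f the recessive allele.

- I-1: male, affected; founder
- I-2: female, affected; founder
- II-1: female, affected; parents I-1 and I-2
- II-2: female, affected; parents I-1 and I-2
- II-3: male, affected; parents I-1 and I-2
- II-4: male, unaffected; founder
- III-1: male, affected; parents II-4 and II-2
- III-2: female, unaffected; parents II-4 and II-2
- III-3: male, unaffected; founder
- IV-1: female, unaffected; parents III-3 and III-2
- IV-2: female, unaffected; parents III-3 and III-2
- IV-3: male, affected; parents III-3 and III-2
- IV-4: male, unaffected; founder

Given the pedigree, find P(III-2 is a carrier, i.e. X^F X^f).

III-2 is unaffected so carries F and received f from II-2 (X^f X^f), so III-2 is X^F X^f, giving P(X^F X^f) = 1.

1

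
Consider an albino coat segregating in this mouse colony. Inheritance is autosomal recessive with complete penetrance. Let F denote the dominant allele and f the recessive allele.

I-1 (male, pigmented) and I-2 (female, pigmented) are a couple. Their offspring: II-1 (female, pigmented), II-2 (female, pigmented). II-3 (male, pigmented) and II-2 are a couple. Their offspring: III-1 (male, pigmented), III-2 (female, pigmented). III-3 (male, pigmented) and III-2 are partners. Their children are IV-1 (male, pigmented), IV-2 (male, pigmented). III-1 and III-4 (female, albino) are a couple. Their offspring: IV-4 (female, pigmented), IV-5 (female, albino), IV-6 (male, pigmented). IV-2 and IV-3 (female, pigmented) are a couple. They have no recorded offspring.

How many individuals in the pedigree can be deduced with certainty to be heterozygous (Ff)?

3

Obligate heterozygotes: III-1 is pigmented so carries F and passed f to IV-5 (ff), so III-1 is Ff; IV-4 is pigmented so carries F and received f from III-4 (ff), so IV-4 is Ff; IV-6 is pigmented so carries F and received f from III-4 (ff), so IV-6 is Ff.
Every other individual is either homozygous by phenotype or has at least one consistent homozygous assignment, so the count is 3.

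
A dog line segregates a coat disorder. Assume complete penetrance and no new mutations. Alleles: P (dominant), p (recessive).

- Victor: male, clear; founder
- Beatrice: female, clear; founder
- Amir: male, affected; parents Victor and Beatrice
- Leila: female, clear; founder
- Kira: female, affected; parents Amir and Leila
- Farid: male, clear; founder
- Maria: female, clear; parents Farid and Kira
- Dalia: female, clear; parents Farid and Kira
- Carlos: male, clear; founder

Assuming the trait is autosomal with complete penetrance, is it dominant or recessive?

recessive

Victor and Beatrice are both clear yet have an affected child Amir. Under dominance, an affected child requires at least one affected parent, so the trait cannot be dominant.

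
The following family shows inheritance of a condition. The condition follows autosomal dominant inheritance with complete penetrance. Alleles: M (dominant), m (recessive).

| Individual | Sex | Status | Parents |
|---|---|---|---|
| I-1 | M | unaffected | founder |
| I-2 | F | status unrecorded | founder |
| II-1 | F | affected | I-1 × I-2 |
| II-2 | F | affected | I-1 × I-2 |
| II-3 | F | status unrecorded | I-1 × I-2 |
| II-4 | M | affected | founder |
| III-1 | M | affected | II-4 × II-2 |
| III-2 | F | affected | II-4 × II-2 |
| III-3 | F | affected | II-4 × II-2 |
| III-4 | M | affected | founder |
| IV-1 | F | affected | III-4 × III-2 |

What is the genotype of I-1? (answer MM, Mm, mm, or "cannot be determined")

I-1 is unaffected, so I-1 is mm.

mm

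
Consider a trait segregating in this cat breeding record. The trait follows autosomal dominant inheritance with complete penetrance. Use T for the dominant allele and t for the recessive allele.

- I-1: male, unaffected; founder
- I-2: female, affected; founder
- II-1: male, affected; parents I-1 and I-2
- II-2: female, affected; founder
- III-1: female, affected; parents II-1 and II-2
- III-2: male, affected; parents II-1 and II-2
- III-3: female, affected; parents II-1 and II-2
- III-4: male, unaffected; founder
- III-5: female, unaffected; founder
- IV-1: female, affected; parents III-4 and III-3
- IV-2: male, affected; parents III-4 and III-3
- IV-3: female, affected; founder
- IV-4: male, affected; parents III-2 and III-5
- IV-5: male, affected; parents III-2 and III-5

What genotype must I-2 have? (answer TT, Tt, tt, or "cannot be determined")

I-2's phenotype allows TT or Tt, and no parent or child forces a single allele at both positions; consistent genotype assignments exist with I-2 as TT or Tt.

cannot be determined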